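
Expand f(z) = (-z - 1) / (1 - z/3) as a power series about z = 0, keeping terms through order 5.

-4*z^5/243 - 4*z^4/81 - 4*z^3/27 - 4*z^2/9 - 4*z/3 - 1

Multiply each power in the prefactor through the base expansion.
[z^0] = -1;  [z^1] = -4/3;  [z^2] = -4/9;  [z^3] = -4/27;  [z^4] = -4/81;  [z^5] = -4/243.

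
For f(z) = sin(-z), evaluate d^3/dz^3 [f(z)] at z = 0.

1

Apply the Taylor formula c_k = f^(k)(a)/k!.
The coefficient of z^3 in the expansion is 1/6, so f′′′(0) = 3! * (1/6) = 1.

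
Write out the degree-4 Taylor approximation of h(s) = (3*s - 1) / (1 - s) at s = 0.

Shift and add copies of the series according to the polynomial's terms.
[s^0] = -1;  [s^1] = 2;  [s^2] = 2;  [s^3] = 2;  [s^4] = 2.

2*s^4 + 2*s^3 + 2*s^2 + 2*s - 1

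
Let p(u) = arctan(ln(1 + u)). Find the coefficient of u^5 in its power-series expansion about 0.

-11/60

Plug the Maclaurin series of the inner function into that of the outer and collect terms.
p(0) = 0
p′(0) = 1
p′′(0) = -1
p′′′(0) = 0
p^(4)(0) = 6
p^(5)(0) = -22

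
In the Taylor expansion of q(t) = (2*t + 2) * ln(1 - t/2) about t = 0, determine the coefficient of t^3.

Distribute the polynomial across the series and collect like powers.
q(0) = 0
q′(0) = -1
q′′(0) = -5/2
q′′′(0) = -2
So c_3 = q′′′(0)/3! = -1/3.

-1/3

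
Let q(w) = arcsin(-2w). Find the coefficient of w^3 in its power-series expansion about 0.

-4/3

q(0) = 0
q′(0) = -2
q′′(0) = 0
q′′′(0) = -8
So c_3 = q′′′(0)/3! = -4/3.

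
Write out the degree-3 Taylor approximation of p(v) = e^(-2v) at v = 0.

-4*v^3/3 + 2*v^2 - 2*v + 1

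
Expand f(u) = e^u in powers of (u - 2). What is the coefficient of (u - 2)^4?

e^(2)/24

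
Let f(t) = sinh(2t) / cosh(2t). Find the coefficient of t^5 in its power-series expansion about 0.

Divide the numerator series by the denominator series (power-series long division).
f(0) = 0
f′(0) = 2
f′′(0) = 0
f′′′(0) = -16
f^(4)(0) = 0
f^(5)(0) = 512

64/15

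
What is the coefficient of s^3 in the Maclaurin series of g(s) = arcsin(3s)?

9/2

g(0) = 0
g′(0) = 3
g′′(0) = 0
g′′′(0) = 27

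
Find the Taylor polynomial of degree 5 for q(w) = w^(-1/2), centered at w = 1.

-63*(w - 1)^5/256 + 35*(w - 1)^4/128 - 5*(w - 1)^3/16 + 3*(w - 1)^2/8 - (w - 1)/2 + 1

Use the known series and substitute for the argument.
q(1) = 1
q′(1) = -1/2
q′′(1) = 3/4
q′′′(1) = -15/8
q^(4)(1) = 105/16
q^(5)(1) = -945/32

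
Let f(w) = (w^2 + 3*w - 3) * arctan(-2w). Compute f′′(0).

Shift and add copies of the series according to the polynomial's terms.
The coefficient of w^2 in the expansion is -6, so f′′(0) = 2! * (-6) = -12.

-12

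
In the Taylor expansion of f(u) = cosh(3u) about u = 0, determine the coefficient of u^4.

Compute the successive derivatives at the expansion point and divide by k!.
f(0) = 1
f′(0) = 0
f′′(0) = 9
f′′′(0) = 0
f^(4)(0) = 81
The Taylor polynomial is Σ f^(k)(0)/k! · u^k.

27/8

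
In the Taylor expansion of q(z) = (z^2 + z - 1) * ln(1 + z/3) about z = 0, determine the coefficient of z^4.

Multiply each power in the prefactor through the base expansion.
q(0) = 0
q′(0) = -1/3
q′′(0) = 7/9
q′′′(0) = 43/27
q^(4)(0) = -26/27

-13/324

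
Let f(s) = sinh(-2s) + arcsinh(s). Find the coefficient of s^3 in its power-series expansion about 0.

Add the two expansions coefficient-wise.
[s^0] = 0;  [s^1] = -1;  [s^2] = 0;  [s^3] = -3/2.

-3/2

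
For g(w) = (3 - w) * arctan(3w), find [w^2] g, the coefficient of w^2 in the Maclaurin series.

-3

Shift and add copies of the series according to the polynomial's terms.
So c_2 = g′′(0)/2! = -3.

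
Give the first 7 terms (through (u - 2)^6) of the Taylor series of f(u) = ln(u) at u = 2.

-(u - 2)^6/384 + (u - 2)^5/160 - (u - 2)^4/64 + (u - 2)^3/24 - (u - 2)^2/8 + (u - 2)/2 + ln(2)

[(u - 2)^0] = ln(2);  [(u - 2)^1] = 1/2;  [(u - 2)^2] = -1/8;  [(u - 2)^3] = 1/24;  [(u - 2)^4] = -1/64;  [(u - 2)^5] = 1/160;  [(u - 2)^6] = -1/384.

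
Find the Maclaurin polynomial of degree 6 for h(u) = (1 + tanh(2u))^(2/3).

Substitute the inner expansion into the outer series and collect powers.
h(0) = 1
h′(0) = 4/3
h′′(0) = -8/9
h′′′(0) = -224/27
h^(4)(0) = 1408/81
h^(5)(0) = 54784/243
h^(6)(0) = -585728/729

-36608*u^6/32805 + 6848*u^5/3645 + 176*u^4/243 - 112*u^3/81 - 4*u^2/9 + 4*u/3 + 1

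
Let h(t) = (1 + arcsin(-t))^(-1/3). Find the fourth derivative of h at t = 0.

Compose series: expand the inner function first, then feed it into the outer expansion.
The coefficient of t^4 in the expansion is 53/243, so h^(4)(0) = 4! * (53/243) = 424/81.

424/81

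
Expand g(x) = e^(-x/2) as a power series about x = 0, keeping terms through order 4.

x^4/384 - x^3/48 + x^2/8 - x/2 + 1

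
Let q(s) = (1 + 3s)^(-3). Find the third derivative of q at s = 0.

-1620

From the series, [s^3] q = -270; multiply by 3! = 6 to get -1620.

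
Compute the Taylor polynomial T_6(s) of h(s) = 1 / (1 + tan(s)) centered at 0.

Use the geometric series for the reciprocal, then substitute.
h(0) = 1
h′(0) = -1
h′′(0) = 2
h′′′(0) = -8
h^(4)(0) = 40
h^(5)(0) = -256
h^(6)(0) = 1952

122*s^6/45 - 32*s^5/15 + 5*s^4/3 - 4*s^3/3 + s^2 - s + 1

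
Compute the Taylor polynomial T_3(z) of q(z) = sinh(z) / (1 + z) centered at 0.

7*z^3/6 - z^2 + z

Multiply the two series term by term and collect like powers.
[z^0] = 0;  [z^1] = 1;  [z^2] = -1;  [z^3] = 7/6.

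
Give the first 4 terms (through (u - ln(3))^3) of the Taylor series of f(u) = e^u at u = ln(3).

(u - ln(3))^3/2 + 3*(u - ln(3))^2/2 + 3*(u - ln(3)) + 3

Apply the Taylor formula c_k = f^(k)(a)/k!.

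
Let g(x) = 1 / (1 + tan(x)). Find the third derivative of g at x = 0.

-8

Use the geometric series for the reciprocal, then substitute.
The coefficient of x^3 in the expansion is -4/3, so g′′′(0) = 3! * (-4/3) = -8.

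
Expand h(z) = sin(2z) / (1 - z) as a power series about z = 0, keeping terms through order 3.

2*z^3/3 + 2*z^2 + 2*z

Write out both Maclaurin series and multiply, keeping only the needed powers.
h(0) = 0
h′(0) = 2
h′′(0) = 4
h′′′(0) = 4
Then c_k = h^(k)(0)/k! gives each Taylor coefficient.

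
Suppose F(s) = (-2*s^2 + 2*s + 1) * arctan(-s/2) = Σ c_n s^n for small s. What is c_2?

-1

Multiply each power in the prefactor through the base expansion.
F(0) = 0
F′(0) = -1/2
F′′(0) = -2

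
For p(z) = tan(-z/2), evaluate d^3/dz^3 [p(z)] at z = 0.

Compute the successive derivatives at the expansion point and divide by k!.
The coefficient of z^3 in the expansion is -1/24, so p′′′(0) = 3! * (-1/24) = -1/4.

-1/4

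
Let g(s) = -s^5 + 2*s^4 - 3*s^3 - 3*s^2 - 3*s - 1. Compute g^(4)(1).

The coefficient of (s - 1)^4 in the expansion is -3, so g^(4)(1) = 4! * (-3) = -72.

-72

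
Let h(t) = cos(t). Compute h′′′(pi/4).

Differentiate repeatedly and evaluate at the center.
The coefficient of (t - pi/4)^3 in the expansion is sqrt(2)/12, so h′′′(pi/4) = 3! * (sqrt(2)/12) = sqrt(2)/2.

sqrt(2)/2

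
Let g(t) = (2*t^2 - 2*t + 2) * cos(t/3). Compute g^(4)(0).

Multiply each power in the prefactor through the base expansion.
From the series, [t^4] g = -107/972; multiply by 4! = 24 to get -214/81.

-214/81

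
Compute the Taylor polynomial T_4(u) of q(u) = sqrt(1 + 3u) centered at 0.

Apply the Taylor formula c_k = f^(k)(a)/k!.

-405*u^4/128 + 27*u^3/16 - 9*u^2/8 + 3*u/2 + 1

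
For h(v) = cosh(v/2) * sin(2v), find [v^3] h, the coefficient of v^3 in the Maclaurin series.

Expand each factor separately, then convolve coefficients.
[v^0] = 0;  [v^1] = 2;  [v^2] = 0;  [v^3] = -13/12.
So c_3 = h′′′(0)/3! = -13/12.

-13/12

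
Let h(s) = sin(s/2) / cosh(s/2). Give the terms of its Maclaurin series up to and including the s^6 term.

3*s^5/320 - s^3/12 + s/2

Divide the numerator series by the denominator series (power-series long division).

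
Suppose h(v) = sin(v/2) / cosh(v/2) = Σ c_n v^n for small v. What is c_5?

3/320

Write the quotient as an unknown series and match coefficients against numerator = denominator · series.
h(0) = 0
h′(0) = 1/2
h′′(0) = 0
h′′′(0) = -1/2
h^(4)(0) = 0
h^(5)(0) = 9/8
Then c_k = h^(k)(0)/k! gives each Taylor coefficient.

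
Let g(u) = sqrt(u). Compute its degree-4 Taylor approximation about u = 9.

[(u - 9)^0] = 3;  [(u - 9)^1] = 1/6;  [(u - 9)^2] = -1/216;  [(u - 9)^3] = 1/3888;  [(u - 9)^4] = -5/279936.

-5*(u - 9)^4/279936 + (u - 9)^3/3888 - (u - 9)^2/216 + (u - 9)/6 + 3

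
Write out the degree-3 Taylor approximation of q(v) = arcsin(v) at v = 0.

q(0) = 0
q′(0) = 1
q′′(0) = 0
q′′′(0) = 1
The Taylor polynomial is Σ q^(k)(0)/k! · v^k.

v^3/6 + v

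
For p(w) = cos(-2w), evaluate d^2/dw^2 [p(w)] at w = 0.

-4

Apply the Taylor formula c_k = f^(k)(a)/k!.
From the series, [w^2] p = -2; multiply by 2! = 2 to get -4.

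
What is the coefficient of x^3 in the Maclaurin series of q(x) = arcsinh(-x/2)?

1/48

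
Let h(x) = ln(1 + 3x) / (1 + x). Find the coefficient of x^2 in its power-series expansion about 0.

-15/2

Take the Cauchy product of the two expansions.
[x^0] = 0;  [x^1] = 3;  [x^2] = -15/2.
So c_2 = h′′(0)/2! = -15/2.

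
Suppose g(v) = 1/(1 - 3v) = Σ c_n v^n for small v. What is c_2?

9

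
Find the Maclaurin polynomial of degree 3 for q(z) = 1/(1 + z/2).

-z^3/8 + z^2/4 - z/2 + 1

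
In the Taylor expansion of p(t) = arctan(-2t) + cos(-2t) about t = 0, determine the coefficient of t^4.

2/3

Add the two expansions coefficient-wise.
p(0) = 1
p′(0) = -2
p′′(0) = -4
p′′′(0) = 16
p^(4)(0) = 16
So c_4 = p^(4)(0)/4! = 2/3.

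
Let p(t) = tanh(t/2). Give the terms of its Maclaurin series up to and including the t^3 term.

-t^3/24 + t/2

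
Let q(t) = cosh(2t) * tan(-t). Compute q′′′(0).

-14

Take the Cauchy product of the two expansions.
The coefficient of t^3 in the expansion is -7/3, so q′′′(0) = 3! * (-7/3) = -14.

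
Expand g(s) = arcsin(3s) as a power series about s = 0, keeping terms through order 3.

[s^0] = 0;  [s^1] = 3;  [s^2] = 0;  [s^3] = 9/2.

9*s^3/2 + 3*s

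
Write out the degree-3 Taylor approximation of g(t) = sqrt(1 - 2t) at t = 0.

[t^0] = 1;  [t^1] = -1;  [t^2] = -1/2;  [t^3] = -1/2.

-t^3/2 - t^2/2 - t + 1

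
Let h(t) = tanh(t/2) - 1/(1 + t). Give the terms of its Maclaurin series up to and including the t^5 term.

Add the two expansions coefficient-wise.
h(0) = -1
h′(0) = 3/2
h′′(0) = -2
h′′′(0) = 23/4
h^(4)(0) = -24
h^(5)(0) = 241/2
The Taylor polynomial is Σ h^(k)(0)/k! · t^k.

241*t^5/240 - t^4 + 23*t^3/24 - t^2 + 3*t/2 - 1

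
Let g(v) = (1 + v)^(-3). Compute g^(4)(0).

360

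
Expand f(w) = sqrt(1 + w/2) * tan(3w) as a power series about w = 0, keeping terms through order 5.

Write out both Maclaurin series and multiply, keeping only the needed powers.
[w^0] = 0;  [w^1] = 3;  [w^2] = 3/4;  [w^3] = 285/32;  [w^4] = 291/128;  [w^5] = 328821/10240.

328821*w^5/10240 + 291*w^4/128 + 285*w^3/32 + 3*w^2/4 + 3*w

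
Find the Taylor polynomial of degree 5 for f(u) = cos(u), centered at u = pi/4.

-sqrt(2)*(u - pi/4)^5/240 + sqrt(2)*(u - pi/4)^4/48 + sqrt(2)*(u - pi/4)^3/12 - sqrt(2)*(u - pi/4)^2/4 - sqrt(2)*(u - pi/4)/2 + sqrt(2)/2

f(pi/4) = sqrt(2)/2
f′(pi/4) = -sqrt(2)/2
f′′(pi/4) = -sqrt(2)/2
f′′′(pi/4) = sqrt(2)/2
f^(4)(pi/4) = sqrt(2)/2
f^(5)(pi/4) = -sqrt(2)/2
Then c_k = f^(k)(pi/4)/k! gives each Taylor coefficient.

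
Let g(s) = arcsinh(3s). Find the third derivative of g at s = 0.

From the series, [s^3] g = -9/2; multiply by 3! = 6 to get -27.

-27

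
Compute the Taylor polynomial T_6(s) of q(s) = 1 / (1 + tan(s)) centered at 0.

Use the geometric series for the reciprocal, then substitute.

122*s^6/45 - 32*s^5/15 + 5*s^4/3 - 4*s^3/3 + s^2 - s + 1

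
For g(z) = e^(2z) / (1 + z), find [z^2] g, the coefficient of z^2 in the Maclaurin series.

1

Expand each factor separately, then convolve coefficients.
[z^0] = 1;  [z^1] = 1;  [z^2] = 1.
So c_2 = g′′(0)/2! = 1.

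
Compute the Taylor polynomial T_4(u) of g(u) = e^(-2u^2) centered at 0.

g(0) = 1
g′(0) = 0
g′′(0) = -4
g′′′(0) = 0
g^(4)(0) = 48

2*u^4 - 2*u^2 + 1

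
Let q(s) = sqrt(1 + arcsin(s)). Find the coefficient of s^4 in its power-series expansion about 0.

Substitute the inner expansion into the outer series and collect powers.
q(0) = 1
q′(0) = 1/2
q′′(0) = -1/4
q′′′(0) = 7/8
q^(4)(0) = -31/16
So c_4 = q^(4)(0)/4! = -31/384.

-31/384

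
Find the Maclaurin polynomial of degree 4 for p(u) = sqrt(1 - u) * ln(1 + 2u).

-125*u^4/24 + 41*u^3/12 - 3*u^2 + 2*u

Take the Cauchy product of the two expansions.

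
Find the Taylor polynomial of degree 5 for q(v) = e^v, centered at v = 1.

e*(v - 1)^5/120 + e*(v - 1)^4/24 + e*(v - 1)^3/6 + e*(v - 1)^2/2 + e*(v - 1) + e

Differentiate repeatedly and evaluate at the center.
[(v - 1)^0] = e;  [(v - 1)^1] = e;  [(v - 1)^2] = e/2;  [(v - 1)^3] = e/6;  [(v - 1)^4] = e/24;  [(v - 1)^5] = e/120.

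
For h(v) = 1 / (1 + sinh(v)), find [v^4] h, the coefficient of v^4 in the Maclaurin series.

4/3

Expand as Σ (-1)^k u^k with u equal to the inner function's series.
[v^0] = 1;  [v^1] = -1;  [v^2] = 1;  [v^3] = -7/6;  [v^4] = 4/3.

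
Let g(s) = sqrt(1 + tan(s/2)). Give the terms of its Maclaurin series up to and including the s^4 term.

-47*s^4/6144 + 11*s^3/384 - s^2/32 + s/4 + 1

Plug the Maclaurin series of the inner function into that of the outer and collect terms.
[s^0] = 1;  [s^1] = 1/4;  [s^2] = -1/32;  [s^3] = 11/384;  [s^4] = -47/6144.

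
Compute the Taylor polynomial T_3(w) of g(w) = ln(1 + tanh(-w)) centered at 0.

Compose series: expand the inner function first, then feed it into the outer expansion.
g(0) = 0
g′(0) = -1
g′′(0) = -1
g′′′(0) = 0
Then c_k = g^(k)(0)/k! gives each Taylor coefficient.

-w^2/2 - w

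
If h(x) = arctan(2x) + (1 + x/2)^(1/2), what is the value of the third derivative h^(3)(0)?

-1021/64

Add the two expansions coefficient-wise.
From the series, [x^3] h = -1021/384; multiply by 3! = 6 to get -1021/64.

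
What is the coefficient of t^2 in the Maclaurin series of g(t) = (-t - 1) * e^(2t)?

-4

Shift and add copies of the series according to the polynomial's terms.
[t^0] = -1;  [t^1] = -3;  [t^2] = -4.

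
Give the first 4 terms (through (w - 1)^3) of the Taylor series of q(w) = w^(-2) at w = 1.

-4*(w - 1)^3 + 3*(w - 1)^2 - 2*(w - 1) + 1

q(1) = 1
q′(1) = -2
q′′(1) = 6
q′′′(1) = -24
Then c_k = q^(k)(1)/k! gives each Taylor coefficient.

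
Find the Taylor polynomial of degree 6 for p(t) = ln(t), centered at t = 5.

-(t - 5)^6/93750 + (t - 5)^5/15625 - (t - 5)^4/2500 + (t - 5)^3/375 - (t - 5)^2/50 + (t - 5)/5 + ln(5)

Use the known series and substitute for the argument.
p(5) = ln(5)
p′(5) = 1/5
p′′(5) = -1/25
p′′′(5) = 2/125
p^(4)(5) = -6/625
p^(5)(5) = 24/3125
p^(6)(5) = -24/3125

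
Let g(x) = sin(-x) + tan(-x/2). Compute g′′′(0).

3/4

Expand each term separately and add.
The coefficient of x^3 in the expansion is 1/8, so g′′′(0) = 3! * (1/8) = 3/4.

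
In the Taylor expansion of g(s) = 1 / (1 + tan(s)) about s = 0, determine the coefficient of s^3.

-4/3

Use the geometric series for the reciprocal, then substitute.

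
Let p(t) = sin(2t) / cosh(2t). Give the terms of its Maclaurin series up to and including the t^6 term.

Write the quotient as an unknown series and match coefficients against numerator = denominator · series.
p(0) = 0
p′(0) = 2
p′′(0) = 0
p′′′(0) = -32
p^(4)(0) = 0
p^(5)(0) = 1152
p^(6)(0) = 0
Then c_k = p^(k)(0)/k! gives each Taylor coefficient.

48*t^5/5 - 16*t^3/3 + 2*t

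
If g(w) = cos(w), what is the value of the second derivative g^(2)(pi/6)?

-sqrt(3)/2

From the series, [(w - pi/6)^2] g = -sqrt(3)/4; multiply by 2! = 2 to get -sqrt(3)/2.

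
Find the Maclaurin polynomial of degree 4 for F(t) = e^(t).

t^4/24 + t^3/6 + t^2/2 + t + 1

Compute the successive derivatives at the expansion point and divide by k!.
[t^0] = 1;  [t^1] = 1;  [t^2] = 1/2;  [t^3] = 1/6;  [t^4] = 1/24.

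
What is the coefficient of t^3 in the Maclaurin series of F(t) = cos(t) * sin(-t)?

2/3

Multiply the two series term by term and collect like powers.
F(0) = 0
F′(0) = -1
F′′(0) = 0
F′′′(0) = 4
So c_3 = F′′′(0)/3! = 2/3.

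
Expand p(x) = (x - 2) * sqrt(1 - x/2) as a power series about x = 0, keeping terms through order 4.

Distribute the polynomial across the series and collect like powers.
[x^0] = -2;  [x^1] = 3/2;  [x^2] = -3/16;  [x^3] = -1/64;  [x^4] = -3/1024.

-3*x^4/1024 - x^3/64 - 3*x^2/16 + 3*x/2 - 2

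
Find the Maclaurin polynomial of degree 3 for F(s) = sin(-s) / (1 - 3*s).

Expand 1/(denominator) as a geometric series and multiply by the numerator's series.

-53*s^3/6 - 3*s^2 - s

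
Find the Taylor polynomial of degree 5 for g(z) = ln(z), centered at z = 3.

g(3) = ln(3)
g′(3) = 1/3
g′′(3) = -1/9
g′′′(3) = 2/27
g^(4)(3) = -2/27
g^(5)(3) = 8/81

(z - 3)^5/1215 - (z - 3)^4/324 + (z - 3)^3/81 - (z - 3)^2/18 + (z - 3)/3 + ln(3)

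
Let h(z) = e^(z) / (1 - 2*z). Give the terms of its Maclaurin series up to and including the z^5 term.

Expand 1/(denominator) as a geometric series and multiply by the numerator's series.
h(0) = 1
h′(0) = 3
h′′(0) = 13
h′′′(0) = 79
h^(4)(0) = 633
h^(5)(0) = 6331
Dividing each by k! gives the coefficients c_0, ..., c_5.

6331*z^5/120 + 211*z^4/8 + 79*z^3/6 + 13*z^2/2 + 3*z + 1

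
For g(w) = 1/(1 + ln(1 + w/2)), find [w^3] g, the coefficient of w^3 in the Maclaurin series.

Compose series: expand the inner function first, then feed it into the outer expansion.
g(0) = 1
g′(0) = -1/2
g′′(0) = 3/4
g′′′(0) = -7/4

-7/24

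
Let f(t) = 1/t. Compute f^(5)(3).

-40/243

Apply the Taylor formula c_k = f^(k)(a)/k!.
From the series, [(t - 3)^5] f = -1/729; multiply by 5! = 120 to get -40/243.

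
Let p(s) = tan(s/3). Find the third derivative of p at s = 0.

2/27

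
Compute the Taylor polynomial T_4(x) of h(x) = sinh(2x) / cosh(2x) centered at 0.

Divide the numerator series by the denominator series (power-series long division).
h(0) = 0
h′(0) = 2
h′′(0) = 0
h′′′(0) = -16
h^(4)(0) = 0
Dividing each by k! gives the coefficients c_0, ..., c_4.

-8*x^3/3 + 2*x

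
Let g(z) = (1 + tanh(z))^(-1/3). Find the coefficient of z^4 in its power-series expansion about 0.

Let u equal the inner series; expand the outer function in u and truncate.
g(0) = 1
g′(0) = -1/3
g′′(0) = 4/9
g′′′(0) = -10/27
g^(4)(0) = -8/81

-1/243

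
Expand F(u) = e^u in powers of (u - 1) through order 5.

Compute the successive derivatives at the expansion point and divide by k!.
F(1) = e
F′(1) = e
F′′(1) = e
F′′′(1) = e
F^(4)(1) = e
F^(5)(1) = e
Dividing each by k! gives the coefficients c_0, ..., c_5.

e*(u - 1)^5/120 + e*(u - 1)^4/24 + e*(u - 1)^3/6 + e*(u - 1)^2/2 + e*(u - 1) + e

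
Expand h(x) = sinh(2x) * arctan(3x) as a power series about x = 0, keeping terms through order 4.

-14*x^4 + 6*x^2

Take the Cauchy product of the two expansions.
[x^0] = 0;  [x^1] = 0;  [x^2] = 6;  [x^3] = 0;  [x^4] = -14.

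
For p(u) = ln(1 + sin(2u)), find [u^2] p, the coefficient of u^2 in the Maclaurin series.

Substitute the inner expansion into the outer series and collect powers.
p(0) = 0
p′(0) = 2
p′′(0) = -4

-2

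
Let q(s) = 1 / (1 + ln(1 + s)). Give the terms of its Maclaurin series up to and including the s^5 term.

Use the geometric series for the reciprocal, then substitute.
q(0) = 1
q′(0) = -1
q′′(0) = 3
q′′′(0) = -14
q^(4)(0) = 88
q^(5)(0) = -694

-347*s^5/60 + 11*s^4/3 - 7*s^3/3 + 3*s^2/2 - s + 1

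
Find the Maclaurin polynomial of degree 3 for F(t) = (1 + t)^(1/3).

5*t^3/81 - t^2/9 + t/3 + 1

F(0) = 1
F′(0) = 1/3
F′′(0) = -2/9
F′′′(0) = 10/27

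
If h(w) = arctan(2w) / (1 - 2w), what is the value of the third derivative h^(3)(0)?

32

Expand each factor separately, then convolve coefficients.
The coefficient of w^3 in the expansion is 16/3, so h′′′(0) = 3! * (16/3) = 32.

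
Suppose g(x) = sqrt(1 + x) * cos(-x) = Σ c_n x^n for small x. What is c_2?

Multiply the two series term by term and collect like powers.
g(0) = 1
g′(0) = 1/2
g′′(0) = -5/4
So c_2 = g′′(0)/2! = -5/8.

-5/8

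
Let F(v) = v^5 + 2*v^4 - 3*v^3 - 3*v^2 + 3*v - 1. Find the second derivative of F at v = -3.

Compute the successive derivatives at the expansion point and divide by k!.
From the series, [(v + 3)^2] F = -138; multiply by 2! = 2 to get -276.

-276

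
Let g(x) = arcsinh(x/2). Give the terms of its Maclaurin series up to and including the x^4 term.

-x^3/48 + x/2

[x^0] = 0;  [x^1] = 1/2;  [x^2] = 0;  [x^3] = -1/48;  [x^4] = 0.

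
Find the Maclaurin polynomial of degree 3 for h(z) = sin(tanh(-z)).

z^3/2 - z

Plug the Maclaurin series of the inner function into that of the outer and collect terms.
h(0) = 0
h′(0) = -1
h′′(0) = 0
h′′′(0) = 3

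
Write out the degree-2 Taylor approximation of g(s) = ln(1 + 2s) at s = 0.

Compute the successive derivatives at the expansion point and divide by k!.
g(0) = 0
g′(0) = 2
g′′(0) = -4
The Taylor polynomial is Σ g^(k)(0)/k! · s^k.

-2*s^2 + 2*s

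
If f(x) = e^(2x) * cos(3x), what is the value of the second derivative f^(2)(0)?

Multiply the two series term by term and collect like powers.
From the series, [x^2] f = -5/2; multiply by 2! = 2 to get -5.

-5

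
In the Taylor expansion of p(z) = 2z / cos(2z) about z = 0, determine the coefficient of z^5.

Divide the numerator series by the denominator series (power-series long division).
p(0) = 0
p′(0) = 2
p′′(0) = 0
p′′′(0) = 24
p^(4)(0) = 0
p^(5)(0) = 800
So c_5 = p^(5)(0)/5! = 20/3.

20/3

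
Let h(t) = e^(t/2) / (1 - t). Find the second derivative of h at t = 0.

Multiply the two series term by term and collect like powers.
From the series, [t^2] h = 13/8; multiply by 2! = 2 to get 13/4.

13/4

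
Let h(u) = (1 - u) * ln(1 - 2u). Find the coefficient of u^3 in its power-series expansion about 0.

Multiply each power in the prefactor through the base expansion.
h(0) = 0
h′(0) = -2
h′′(0) = 0
h′′′(0) = -4

-2/3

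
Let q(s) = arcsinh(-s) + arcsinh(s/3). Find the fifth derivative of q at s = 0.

Add the two expansions coefficient-wise.
From the series, [s^5] q = -121/1620; multiply by 5! = 120 to get -242/27.

-242/27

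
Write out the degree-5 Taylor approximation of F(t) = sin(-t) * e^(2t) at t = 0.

-41*t^5/120 - t^4 - 11*t^3/6 - 2*t^2 - t

Expand each factor separately, then convolve coefficients.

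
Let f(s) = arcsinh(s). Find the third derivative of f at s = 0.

-1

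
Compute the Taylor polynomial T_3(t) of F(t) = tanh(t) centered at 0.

-t^3/3 + t

F(0) = 0
F′(0) = 1
F′′(0) = 0
F′′′(0) = -2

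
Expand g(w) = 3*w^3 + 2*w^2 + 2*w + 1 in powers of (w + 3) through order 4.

3*(w + 3)^3 - 25*(w + 3)^2 + 71*(w + 3) - 68

Use the known series and substitute for the argument.
g(-3) = -68
g′(-3) = 71
g′′(-3) = -50
g′′′(-3) = 18
g^(4)(-3) = 0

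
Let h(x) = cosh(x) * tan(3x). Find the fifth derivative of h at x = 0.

4443

Multiply the two series term by term and collect like powers.
From the series, [x^5] h = 1481/40; multiply by 5! = 120 to get 4443.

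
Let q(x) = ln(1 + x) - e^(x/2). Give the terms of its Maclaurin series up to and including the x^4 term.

-97*x^4/384 + 5*x^3/16 - 5*x^2/8 + x/2 - 1

Add the two expansions coefficient-wise.
[x^0] = -1;  [x^1] = 1/2;  [x^2] = -5/8;  [x^3] = 5/16;  [x^4] = -97/384.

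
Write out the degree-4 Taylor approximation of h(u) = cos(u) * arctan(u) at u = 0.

-5*u^3/6 + u

Take the Cauchy product of the two expansions.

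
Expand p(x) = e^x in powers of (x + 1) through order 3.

p(-1) = e^(-1)
p′(-1) = e^(-1)
p′′(-1) = e^(-1)
p′′′(-1) = e^(-1)

(x + 1)^3*e^(-1)/6 + (x + 1)^2*e^(-1)/2 + (x + 1)*e^(-1) + e^(-1)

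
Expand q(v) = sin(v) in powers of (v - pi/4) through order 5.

sqrt(2)*(v - pi/4)^5/240 + sqrt(2)*(v - pi/4)^4/48 - sqrt(2)*(v - pi/4)^3/12 - sqrt(2)*(v - pi/4)^2/4 + sqrt(2)*(v - pi/4)/2 + sqrt(2)/2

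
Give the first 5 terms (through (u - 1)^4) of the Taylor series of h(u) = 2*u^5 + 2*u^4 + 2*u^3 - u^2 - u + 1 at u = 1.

[(u - 1)^0] = 5;  [(u - 1)^1] = 21;  [(u - 1)^2] = 37;  [(u - 1)^3] = 30;  [(u - 1)^4] = 12.

12*(u - 1)^4 + 30*(u - 1)^3 + 37*(u - 1)^2 + 21*(u - 1) + 5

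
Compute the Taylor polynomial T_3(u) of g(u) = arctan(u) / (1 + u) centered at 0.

Write out both Maclaurin series and multiply, keeping only the needed powers.

2*u^3/3 - u^2 + u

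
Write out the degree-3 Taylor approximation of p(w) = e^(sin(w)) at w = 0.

w^2/2 + w + 1

Plug the Maclaurin series of the inner function into that of the outer and collect terms.
p(0) = 1
p′(0) = 1
p′′(0) = 1
p′′′(0) = 0
Then c_k = p^(k)(0)/k! gives each Taylor coefficient.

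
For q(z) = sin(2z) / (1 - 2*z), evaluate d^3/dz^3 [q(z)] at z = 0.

Use 1/(1 - r) = Σ r^k on the denominator, then take the Cauchy product.
The coefficient of z^3 in the expansion is 20/3, so q′′′(0) = 3! * (20/3) = 40.

40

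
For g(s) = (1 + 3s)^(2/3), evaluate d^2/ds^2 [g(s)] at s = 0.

From the series, [s^2] g = -1; multiply by 2! = 2 to get -2.

-2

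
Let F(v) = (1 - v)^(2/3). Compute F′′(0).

Differentiate repeatedly and evaluate at the center.
The coefficient of v^2 in the expansion is -1/9, so F′′(0) = 2! * (-1/9) = -2/9.

-2/9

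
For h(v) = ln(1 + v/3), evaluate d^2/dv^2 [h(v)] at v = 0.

Compute the successive derivatives at the expansion point and divide by k!.
From the series, [v^2] h = -1/18; multiply by 2! = 2 to get -1/9.

-1/9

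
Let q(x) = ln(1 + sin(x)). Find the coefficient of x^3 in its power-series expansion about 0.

Substitute the inner expansion into the outer series and collect powers.
q(0) = 0
q′(0) = 1
q′′(0) = -1
q′′′(0) = 1
The Taylor polynomial is Σ q^(k)(0)/k! · x^k.

1/6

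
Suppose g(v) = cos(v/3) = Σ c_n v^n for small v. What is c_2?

-1/18

[v^0] = 1;  [v^1] = 0;  [v^2] = -1/18.
So c_2 = g′′(0)/2! = -1/18.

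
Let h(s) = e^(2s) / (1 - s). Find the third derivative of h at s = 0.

Multiply the numerator's expansion by the denominator's geometric series.
From the series, [s^3] h = 19/3; multiply by 3! = 6 to get 38.

38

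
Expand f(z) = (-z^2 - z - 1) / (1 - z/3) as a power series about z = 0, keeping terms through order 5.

-13*z^5/243 - 13*z^4/81 - 13*z^3/27 - 13*z^2/9 - 4*z/3 - 1

Shift and add copies of the series according to the polynomial's terms.
f(0) = -1
f′(0) = -4/3
f′′(0) = -26/9
f′′′(0) = -26/9
f^(4)(0) = -104/27
f^(5)(0) = -520/81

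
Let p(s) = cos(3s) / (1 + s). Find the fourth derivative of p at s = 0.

Expand each factor separately, then convolve coefficients.
From the series, [s^4] p = -1/8; multiply by 4! = 24 to get -3.

-3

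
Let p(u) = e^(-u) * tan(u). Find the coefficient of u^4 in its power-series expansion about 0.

Multiply the two series term by term and collect like powers.
p(0) = 0
p′(0) = 1
p′′(0) = -2
p′′′(0) = 5
p^(4)(0) = -12
So c_4 = p^(4)(0)/4! = -1/2.

-1/2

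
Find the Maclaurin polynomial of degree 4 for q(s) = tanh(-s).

Differentiate repeatedly and evaluate at the center.
[s^0] = 0;  [s^1] = -1;  [s^2] = 0;  [s^3] = 1/3;  [s^4] = 0.

s^3/3 - s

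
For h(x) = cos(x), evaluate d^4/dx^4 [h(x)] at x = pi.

-1

Differentiate repeatedly and evaluate at the center.
The coefficient of (x - pi)^4 in the expansion is -1/24, so h^(4)(pi) = 4! * (-1/24) = -1.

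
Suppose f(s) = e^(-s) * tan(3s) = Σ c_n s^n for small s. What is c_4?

-19/2

Expand each factor separately, then convolve coefficients.
[s^0] = 0;  [s^1] = 3;  [s^2] = -3;  [s^3] = 21/2;  [s^4] = -19/2.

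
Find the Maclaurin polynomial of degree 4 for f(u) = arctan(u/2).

-u^3/24 + u/2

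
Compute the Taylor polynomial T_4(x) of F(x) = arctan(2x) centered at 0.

-8*x^3/3 + 2*x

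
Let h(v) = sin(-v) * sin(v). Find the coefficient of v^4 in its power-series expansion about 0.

1/3

Take the Cauchy product of the two expansions.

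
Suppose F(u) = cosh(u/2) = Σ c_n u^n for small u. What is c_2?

1/8

[u^0] = 1;  [u^1] = 0;  [u^2] = 1/8.
So c_2 = F′′(0)/2! = 1/8.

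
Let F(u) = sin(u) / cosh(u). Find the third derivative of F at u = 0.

-4

Write the quotient as an unknown series and match coefficients against numerator = denominator · series.
From the series, [u^3] F = -2/3; multiply by 3! = 6 to get -4.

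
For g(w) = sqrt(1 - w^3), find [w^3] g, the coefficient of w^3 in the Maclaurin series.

g(0) = 1
g′(0) = 0
g′′(0) = 0
g′′′(0) = -3
So c_3 = g′′′(0)/3! = -1/2.

-1/2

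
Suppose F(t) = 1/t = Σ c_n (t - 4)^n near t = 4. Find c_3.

-1/256

Use the known series and substitute for the argument.
F(4) = 1/4
F′(4) = -1/16
F′′(4) = 1/32
F′′′(4) = -3/128
So c_3 = F′′′(4)/3! = -1/256.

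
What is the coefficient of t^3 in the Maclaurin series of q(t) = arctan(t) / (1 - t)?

2/3

Multiply the two series term by term and collect like powers.
So c_3 = q′′′(0)/3! = 2/3.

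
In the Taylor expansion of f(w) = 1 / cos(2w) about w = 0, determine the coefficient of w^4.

10/3

Invert the denominator's series and multiply.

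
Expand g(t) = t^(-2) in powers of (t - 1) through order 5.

Compute the successive derivatives at the expansion point and divide by k!.

-6*(t - 1)^5 + 5*(t - 1)^4 - 4*(t - 1)^3 + 3*(t - 1)^2 - 2*(t - 1) + 1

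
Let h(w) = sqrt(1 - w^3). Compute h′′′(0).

The coefficient of w^3 in the expansion is -1/2, so h′′′(0) = 3! * (-1/2) = -3.

-3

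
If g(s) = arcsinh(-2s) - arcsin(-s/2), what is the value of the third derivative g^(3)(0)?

65/8

Combine the two series term by term.
From the series, [s^3] g = 65/48; multiply by 3! = 6 to get 65/8.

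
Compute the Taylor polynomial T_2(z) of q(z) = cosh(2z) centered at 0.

Compute the successive derivatives at the expansion point and divide by k!.
q(0) = 1
q′(0) = 0
q′′(0) = 4

2*z^2 + 1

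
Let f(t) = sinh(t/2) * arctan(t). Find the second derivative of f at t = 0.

1

Take the Cauchy product of the two expansions.
The coefficient of t^2 in the expansion is 1/2, so f′′(0) = 2! * (1/2) = 1.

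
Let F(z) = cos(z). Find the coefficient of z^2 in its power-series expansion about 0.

-1/2

F(0) = 1
F′(0) = 0
F′′(0) = -1
Dividing each by k! gives the coefficients c_0, ..., c_2.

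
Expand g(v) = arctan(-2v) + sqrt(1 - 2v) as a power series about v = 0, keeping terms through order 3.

13*v^3/6 - v^2/2 - 3*v + 1

Expand each term separately and add.
g(0) = 1
g′(0) = -3
g′′(0) = -1
g′′′(0) = 13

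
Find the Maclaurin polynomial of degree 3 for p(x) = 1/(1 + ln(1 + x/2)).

Substitute the inner expansion into the outer series and collect powers.
p(0) = 1
p′(0) = -1/2
p′′(0) = 3/4
p′′′(0) = -7/4

-7*x^3/24 + 3*x^2/8 - x/2 + 1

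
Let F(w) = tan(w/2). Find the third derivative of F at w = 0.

1/4

The coefficient of w^3 in the expansion is 1/24, so F′′′(0) = 3! * (1/24) = 1/4.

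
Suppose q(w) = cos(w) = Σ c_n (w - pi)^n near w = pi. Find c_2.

1/2

[(w - pi)^0] = -1;  [(w - pi)^1] = 0;  [(w - pi)^2] = 1/2.
So c_2 = q′′(pi)/2! = 1/2.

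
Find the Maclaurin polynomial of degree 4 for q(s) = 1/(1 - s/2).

s^4/16 + s^3/8 + s^2/4 + s/2 + 1

Differentiate repeatedly and evaluate at the center.
[s^0] = 1;  [s^1] = 1/2;  [s^2] = 1/4;  [s^3] = 1/8;  [s^4] = 1/16.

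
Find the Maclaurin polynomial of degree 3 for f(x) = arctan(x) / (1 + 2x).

Multiply the two series term by term and collect like powers.
f(0) = 0
f′(0) = 1
f′′(0) = -4
f′′′(0) = 22
Dividing each by k! gives the coefficients c_0, ..., c_3.

11*x^3/3 - 2*x^2 + x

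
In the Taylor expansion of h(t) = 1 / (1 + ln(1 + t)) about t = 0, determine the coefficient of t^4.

11/3

Expand as Σ (-1)^k u^k with u equal to the inner function's series.
h(0) = 1
h′(0) = -1
h′′(0) = 3
h′′′(0) = -14
h^(4)(0) = 88
The Taylor polynomial is Σ h^(k)(0)/k! · t^k.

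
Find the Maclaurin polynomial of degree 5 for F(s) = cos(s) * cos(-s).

s^4/3 - s^2 + 1

Expand each factor separately, then convolve coefficients.
F(0) = 1
F′(0) = 0
F′′(0) = -2
F′′′(0) = 0
F^(4)(0) = 8
F^(5)(0) = 0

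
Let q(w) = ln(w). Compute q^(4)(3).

-2/27

The coefficient of (w - 3)^4 in the expansion is -1/324, so q^(4)(3) = 4! * (-1/324) = -2/27.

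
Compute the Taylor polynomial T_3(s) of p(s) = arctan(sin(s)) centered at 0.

Compose series: expand the inner function first, then feed it into the outer expansion.
[s^0] = 0;  [s^1] = 1;  [s^2] = 0;  [s^3] = -1/2.

-s^3/2 + s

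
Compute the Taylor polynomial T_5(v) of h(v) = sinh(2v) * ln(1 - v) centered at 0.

Multiply the two series term by term and collect like powers.
h(0) = 0
h′(0) = 0
h′′(0) = -4
h′′′(0) = -6
h^(4)(0) = -48
h^(5)(0) = -140

-7*v^5/6 - 2*v^4 - v^3 - 2*v^2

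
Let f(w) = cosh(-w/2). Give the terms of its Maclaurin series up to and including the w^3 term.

f(0) = 1
f′(0) = 0
f′′(0) = 1/4
f′′′(0) = 0
Then c_k = f^(k)(0)/k! gives each Taylor coefficient.

w^2/8 + 1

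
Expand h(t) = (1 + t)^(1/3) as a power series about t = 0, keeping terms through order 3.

Apply the Taylor formula c_k = f^(k)(a)/k!.
h(0) = 1
h′(0) = 1/3
h′′(0) = -2/9
h′′′(0) = 10/27

5*t^3/81 - t^2/9 + t/3 + 1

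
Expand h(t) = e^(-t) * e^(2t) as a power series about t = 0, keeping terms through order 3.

t^3/6 + t^2/2 + t + 1

Take the Cauchy product of the two expansions.
h(0) = 1
h′(0) = 1
h′′(0) = 1
h′′′(0) = 1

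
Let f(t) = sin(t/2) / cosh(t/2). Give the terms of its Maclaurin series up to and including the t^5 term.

Invert the denominator's series and multiply.

3*t^5/320 - t^3/12 + t/2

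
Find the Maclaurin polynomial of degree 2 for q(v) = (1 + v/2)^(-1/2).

[v^0] = 1;  [v^1] = -1/4;  [v^2] = 3/32.

3*v^2/32 - v/4 + 1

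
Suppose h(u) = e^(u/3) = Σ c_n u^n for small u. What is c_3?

Differentiate repeatedly and evaluate at the center.
h(0) = 1
h′(0) = 1/3
h′′(0) = 1/9
h′′′(0) = 1/27
So c_3 = h′′′(0)/3! = 1/162.

1/162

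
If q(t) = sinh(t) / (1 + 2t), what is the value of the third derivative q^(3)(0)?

25

Take the Cauchy product of the two expansions.
From the series, [t^3] q = 25/6; multiply by 3! = 6 to get 25.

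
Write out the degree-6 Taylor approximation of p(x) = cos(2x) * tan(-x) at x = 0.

-2*x^5/15 + 5*x^3/3 - x

Expand each factor separately, then convolve coefficients.
[x^0] = 0;  [x^1] = -1;  [x^2] = 0;  [x^3] = 5/3;  [x^4] = 0;  [x^5] = -2/15;  [x^6] = 0.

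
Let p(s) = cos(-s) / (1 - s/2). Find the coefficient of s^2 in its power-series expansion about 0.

Expand each factor separately, then convolve coefficients.

-1/4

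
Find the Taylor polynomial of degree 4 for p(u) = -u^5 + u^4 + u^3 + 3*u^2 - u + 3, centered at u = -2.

11*(u + 2)^4 - 47*(u + 2)^3 + 101*(u + 2)^2 - 113*(u + 2) + 57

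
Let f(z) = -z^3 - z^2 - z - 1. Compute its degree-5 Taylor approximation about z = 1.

[(z - 1)^0] = -4;  [(z - 1)^1] = -6;  [(z - 1)^2] = -4;  [(z - 1)^3] = -1;  [(z - 1)^4] = 0;  [(z - 1)^5] = 0.

-(z - 1)^3 - 4*(z - 1)^2 - 6*(z - 1) - 4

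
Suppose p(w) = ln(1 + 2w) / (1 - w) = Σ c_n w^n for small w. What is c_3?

Use 1/(1 - r) = Σ r^k on the denominator, then take the Cauchy product.
So c_3 = p′′′(0)/3! = 8/3.

8/3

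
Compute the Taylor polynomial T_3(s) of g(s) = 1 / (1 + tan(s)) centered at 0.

Use the geometric series for the reciprocal, then substitute.

-4*s^3/3 + s^2 - s + 1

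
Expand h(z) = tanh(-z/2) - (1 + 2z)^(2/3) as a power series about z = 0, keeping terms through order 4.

112*z^4/243 - 229*z^3/648 + 4*z^2/9 - 11*z/6 - 1

Combine the two series term by term.
h(0) = -1
h′(0) = -11/6
h′′(0) = 8/9
h′′′(0) = -229/108
h^(4)(0) = 896/81
Then c_k = h^(k)(0)/k! gives each Taylor coefficient.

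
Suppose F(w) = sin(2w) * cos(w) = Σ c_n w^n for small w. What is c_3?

Expand each factor separately, then convolve coefficients.
[w^0] = 0;  [w^1] = 2;  [w^2] = 0;  [w^3] = -7/3.

-7/3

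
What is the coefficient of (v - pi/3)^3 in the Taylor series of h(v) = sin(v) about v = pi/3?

-1/12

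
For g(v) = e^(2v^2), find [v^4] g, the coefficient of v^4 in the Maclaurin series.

2

Apply the Taylor formula c_k = f^(k)(a)/k!.
[v^0] = 1;  [v^1] = 0;  [v^2] = 2;  [v^3] = 0;  [v^4] = 2.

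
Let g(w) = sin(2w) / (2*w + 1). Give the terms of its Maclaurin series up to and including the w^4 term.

-40*w^4/3 + 20*w^3/3 - 4*w^2 + 2*w

Multiply the numerator's expansion by the denominator's geometric series.
[w^0] = 0;  [w^1] = 2;  [w^2] = -4;  [w^3] = 20/3;  [w^4] = -40/3.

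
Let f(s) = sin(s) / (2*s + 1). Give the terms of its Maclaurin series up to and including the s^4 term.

Use 1/(1 - r) = Σ r^k on the denominator, then take the Cauchy product.
[s^0] = 0;  [s^1] = 1;  [s^2] = -2;  [s^3] = 23/6;  [s^4] = -23/3.

-23*s^4/3 + 23*s^3/6 - 2*s^2 + s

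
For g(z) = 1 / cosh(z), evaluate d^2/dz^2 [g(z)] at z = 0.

-1

Divide the numerator series by the denominator series (power-series long division).
The coefficient of z^2 in the expansion is -1/2, so g′′(0) = 2! * (-1/2) = -1.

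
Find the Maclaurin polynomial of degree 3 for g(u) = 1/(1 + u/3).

g(0) = 1
g′(0) = -1/3
g′′(0) = 2/9
g′′′(0) = -2/9

-u^3/27 + u^2/9 - u/3 + 1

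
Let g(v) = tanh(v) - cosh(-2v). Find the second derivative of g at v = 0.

-4

Combine the two series term by term.
The coefficient of v^2 in the expansion is -2, so g′′(0) = 2! * (-2) = -4.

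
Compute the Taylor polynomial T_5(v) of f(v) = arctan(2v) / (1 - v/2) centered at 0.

703*v^5/120 - 13*v^4/12 - 13*v^3/6 + v^2 + 2*v

Write out both Maclaurin series and multiply, keeping only the needed powers.
f(0) = 0
f′(0) = 2
f′′(0) = 2
f′′′(0) = -13
f^(4)(0) = -26
f^(5)(0) = 703
The Taylor polynomial is Σ f^(k)(0)/k! · v^k.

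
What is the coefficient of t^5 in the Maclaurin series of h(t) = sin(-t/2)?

Differentiate repeatedly and evaluate at the center.
h(0) = 0
h′(0) = -1/2
h′′(0) = 0
h′′′(0) = 1/8
h^(4)(0) = 0
h^(5)(0) = -1/32

-1/3840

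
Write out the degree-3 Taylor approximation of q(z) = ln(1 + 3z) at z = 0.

9*z^3 - 9*z^2/2 + 3*z

q(0) = 0
q′(0) = 3
q′′(0) = -9
q′′′(0) = 54
Then c_k = q^(k)(0)/k! gives each Taylor coefficient.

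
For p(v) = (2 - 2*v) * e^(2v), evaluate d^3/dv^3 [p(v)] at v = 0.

-8

Distribute the polynomial across the series and collect like powers.
From the series, [v^3] p = -4/3; multiply by 3! = 6 to get -8.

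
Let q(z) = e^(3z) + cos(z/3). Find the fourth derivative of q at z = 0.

6562/81

Expand each term separately and add.
From the series, [z^4] q = 3281/972; multiply by 4! = 24 to get 6562/81.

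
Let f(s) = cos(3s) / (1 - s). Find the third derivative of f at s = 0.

Expand each factor separately, then convolve coefficients.
From the series, [s^3] f = -7/2; multiply by 3! = 6 to get -21.

-21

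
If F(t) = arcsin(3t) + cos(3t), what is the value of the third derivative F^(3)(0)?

27

Add the two expansions coefficient-wise.
The coefficient of t^3 in the expansion is 9/2, so F′′′(0) = 3! * (9/2) = 27.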